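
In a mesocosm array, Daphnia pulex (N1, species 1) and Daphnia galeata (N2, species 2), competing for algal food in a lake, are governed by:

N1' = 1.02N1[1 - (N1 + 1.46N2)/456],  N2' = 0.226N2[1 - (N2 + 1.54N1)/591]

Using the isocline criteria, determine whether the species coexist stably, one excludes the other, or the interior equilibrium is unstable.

Compare the nullcline intercepts: K1/α12 = 456/1.46 = 312 < K2 = 591; K2/α21 = 591/1.54 = 384 < K1 = 456.
Since both are reversed, neither can invade when rare; the interior point is a saddle.

unstable coexistence (outcome depends on initial conditions)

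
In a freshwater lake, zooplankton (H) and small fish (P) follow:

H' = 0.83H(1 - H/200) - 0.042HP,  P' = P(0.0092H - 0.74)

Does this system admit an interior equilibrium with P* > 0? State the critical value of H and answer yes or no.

Threshold H = 80.4; K > 80.4, so yes, the predator persists.

The predator equation gives dP/dt > 0 only when H > 0.74/0.0092 = 80.4.
Without the predator, H → K = 200. Since 200 > 80.4, the predator can invade and persist.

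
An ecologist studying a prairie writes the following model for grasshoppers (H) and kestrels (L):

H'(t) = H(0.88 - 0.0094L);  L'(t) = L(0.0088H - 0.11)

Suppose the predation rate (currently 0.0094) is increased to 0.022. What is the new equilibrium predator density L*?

L* ≈ 40

At the interior fixed point, setting dH/dt = 0 with H > 0 fixes L* = (prey growth rate)/(HL coefficient) — independent of the other coefficients.
With the change, L* = 0.88/0.022 = 40; it falls from 93.6.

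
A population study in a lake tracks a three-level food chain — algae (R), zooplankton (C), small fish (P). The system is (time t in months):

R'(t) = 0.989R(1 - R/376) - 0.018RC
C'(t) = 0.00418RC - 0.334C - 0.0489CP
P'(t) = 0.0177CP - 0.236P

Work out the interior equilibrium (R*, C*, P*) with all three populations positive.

From dP/dt = 0: 0.0177C* = 0.236, so C* = 13.3.
From dR/dt = 0: 0.989(1 - R*/376) = 0.018·13.3, giving R* = 376·(1 - 0.243) = 285.
From dC/dt = 0: 0.00418·285 - 0.334 = 0.0489P*, so P* = 0.856/0.0489 = 17.5.

R* ≈ 285, C* ≈ 13.3, P* ≈ 17.5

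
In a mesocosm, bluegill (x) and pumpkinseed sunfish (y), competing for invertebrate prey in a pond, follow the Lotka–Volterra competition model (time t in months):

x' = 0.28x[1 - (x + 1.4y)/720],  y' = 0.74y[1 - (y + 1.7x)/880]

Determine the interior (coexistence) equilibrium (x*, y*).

x* ≈ 371, y* ≈ 249

Setting both brackets to zero gives the nullclines x + 1.4y = 720 and 1.7x + y = 880.
Substituting y = 880 - 1.7x into the first: x(1 - 1.4·1.7) = 720 - 1.4·880.
So x* = -512/-1.38 = 371, and then y* = 880 - 1.7·371 = 249.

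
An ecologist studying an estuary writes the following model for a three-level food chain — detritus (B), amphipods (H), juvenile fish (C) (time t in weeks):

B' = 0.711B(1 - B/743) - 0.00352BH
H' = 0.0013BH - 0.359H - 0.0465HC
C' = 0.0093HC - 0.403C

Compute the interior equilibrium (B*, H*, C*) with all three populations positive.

From dC/dt = 0: 0.0093H* = 0.403, so H* = 43.3.
From dB/dt = 0: 0.711(1 - B*/743) = 0.00352·43.3, giving B* = 743·(1 - 0.215) = 584.
From dH/dt = 0: 0.0013·584 - 0.359 = 0.0465C*, so C* = 0.4/0.0465 = 8.6.

B* ≈ 584, H* ≈ 43.3, C* ≈ 8.6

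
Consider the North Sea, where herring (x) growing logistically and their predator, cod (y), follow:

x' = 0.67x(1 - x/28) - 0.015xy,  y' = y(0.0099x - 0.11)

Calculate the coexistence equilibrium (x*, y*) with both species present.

x* ≈ 11.1, y* ≈ 26.9

From dy/dt = 0 with y > 0: 0.0099x* = 0.11, so x* = 11.1.
Substitute into dx/dt = 0: 0.67(1 - 11.1/28) = 0.015y*.
The bracket is 0.603, giving y* = 0.404/0.015 = 26.9.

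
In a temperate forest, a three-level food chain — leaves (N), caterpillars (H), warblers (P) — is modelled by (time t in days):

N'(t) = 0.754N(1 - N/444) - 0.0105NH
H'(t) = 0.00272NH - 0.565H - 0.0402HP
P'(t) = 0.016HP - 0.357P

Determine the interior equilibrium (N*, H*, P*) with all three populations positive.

N* ≈ 306, H* ≈ 22.3, P* ≈ 6.65

From dP/dt = 0: 0.016H* = 0.357, so H* = 22.3.
From dN/dt = 0: 0.754(1 - N*/444) = 0.0105·22.3, giving N* = 444·(1 - 0.311) = 306.
From dH/dt = 0: 0.00272·306 - 0.565 = 0.0402P*, so P* = 0.267/0.0402 = 6.65.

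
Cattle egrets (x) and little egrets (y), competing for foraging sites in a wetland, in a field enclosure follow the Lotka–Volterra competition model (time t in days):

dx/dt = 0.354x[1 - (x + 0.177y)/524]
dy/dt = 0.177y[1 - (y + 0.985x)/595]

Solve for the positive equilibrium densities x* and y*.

x* ≈ 507, y* ≈ 95.5

Setting both brackets to zero gives the nullclines x + 0.177y = 524 and 0.985x + y = 595.
Substituting y = 595 - 0.985x into the first: x(1 - 0.177·0.985) = 524 - 0.177·595.
So x* = 419/0.826 = 507, and then y* = 595 - 0.985·507 = 95.5.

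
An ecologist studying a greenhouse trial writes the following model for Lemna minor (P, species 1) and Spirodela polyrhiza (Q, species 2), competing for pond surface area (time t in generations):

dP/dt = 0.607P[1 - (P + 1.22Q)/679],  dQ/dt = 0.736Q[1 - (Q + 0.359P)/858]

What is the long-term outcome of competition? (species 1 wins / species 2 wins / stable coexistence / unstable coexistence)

Compare the nullcline intercepts: K1/α12 = 679/1.22 = 557 < K2 = 858; K2/α21 = 858/0.359 = 2390 > K1 = 679.
Since the inequalities point opposite ways, species 2 can invade but species 1 cannot.

species 2 excludes species 1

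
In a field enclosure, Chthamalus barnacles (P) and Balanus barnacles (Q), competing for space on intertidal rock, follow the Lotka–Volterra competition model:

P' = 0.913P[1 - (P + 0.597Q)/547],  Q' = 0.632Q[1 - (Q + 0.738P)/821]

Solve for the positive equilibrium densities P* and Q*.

P* ≈ 102, Q* ≈ 746

Setting both brackets to zero gives the nullclines P + 0.597Q = 547 and 0.738P + Q = 821.
Substituting Q = 821 - 0.738P into the first: P(1 - 0.597·0.738) = 547 - 0.597·821.
So P* = 56.9/0.559 = 102, and then Q* = 821 - 0.738·102 = 746.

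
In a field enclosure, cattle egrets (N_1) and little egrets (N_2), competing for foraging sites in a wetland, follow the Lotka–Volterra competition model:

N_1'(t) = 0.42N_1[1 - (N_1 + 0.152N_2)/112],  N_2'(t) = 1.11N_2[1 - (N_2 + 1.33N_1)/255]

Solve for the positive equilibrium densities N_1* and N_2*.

N_1* ≈ 91.8, N_2* ≈ 133

Setting both brackets to zero gives the nullclines N_1 + 0.152N_2 = 112 and 1.33N_1 + N_2 = 255.
Substituting N_2 = 255 - 1.33N_1 into the first: N_1(1 - 0.152·1.33) = 112 - 0.152·255.
So N_1* = 73.2/0.798 = 91.8, and then N_2* = 255 - 1.33·91.8 = 133.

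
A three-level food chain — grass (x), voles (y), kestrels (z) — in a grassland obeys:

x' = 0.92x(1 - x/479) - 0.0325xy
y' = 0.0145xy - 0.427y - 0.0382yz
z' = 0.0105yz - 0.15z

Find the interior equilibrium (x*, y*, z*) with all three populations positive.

x* ≈ 237, y* ≈ 14.3, z* ≈ 78.9

From dz/dt = 0: 0.0105y* = 0.15, so y* = 14.3.
From dx/dt = 0: 0.92(1 - x*/479) = 0.0325·14.3, giving x* = 479·(1 - 0.505) = 237.
From dy/dt = 0: 0.0145·237 - 0.427 = 0.0382z*, so z* = 3.01/0.0382 = 78.9.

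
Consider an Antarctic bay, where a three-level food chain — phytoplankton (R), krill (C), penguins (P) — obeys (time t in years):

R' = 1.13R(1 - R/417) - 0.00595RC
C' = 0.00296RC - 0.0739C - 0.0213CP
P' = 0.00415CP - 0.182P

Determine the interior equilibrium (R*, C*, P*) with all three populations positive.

R* ≈ 321, C* ≈ 43.9, P* ≈ 41.1

From dP/dt = 0: 0.00415C* = 0.182, so C* = 43.9.
From dR/dt = 0: 1.13(1 - R*/417) = 0.00595·43.9, giving R* = 417·(1 - 0.231) = 321.
From dC/dt = 0: 0.00296·321 - 0.0739 = 0.0213P*, so P* = 0.875/0.0213 = 41.1.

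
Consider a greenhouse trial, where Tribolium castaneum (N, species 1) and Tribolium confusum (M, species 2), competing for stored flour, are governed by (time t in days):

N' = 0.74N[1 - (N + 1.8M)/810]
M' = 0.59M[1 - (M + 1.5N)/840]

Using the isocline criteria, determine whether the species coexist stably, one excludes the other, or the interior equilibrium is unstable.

unstable coexistence (outcome depends on initial conditions)

Compare the nullcline intercepts: K1/α12 = 810/1.8 = 450 < K2 = 840; K2/α21 = 840/1.5 = 560 < K1 = 810.
Since both are reversed, neither can invade when rare; the interior point is a saddle.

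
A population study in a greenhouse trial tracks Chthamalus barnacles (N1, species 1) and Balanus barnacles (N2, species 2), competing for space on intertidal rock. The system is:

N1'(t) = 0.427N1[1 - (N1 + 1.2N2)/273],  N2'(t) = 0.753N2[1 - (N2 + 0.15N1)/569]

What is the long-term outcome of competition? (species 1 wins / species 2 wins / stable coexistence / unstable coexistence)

Compare the nullcline intercepts: K1/α12 = 273/1.2 = 228 < K2 = 569; K2/α21 = 569/0.15 = 3790 > K1 = 273.
Since the inequalities point opposite ways, species 2 can invade but species 1 cannot.

species 2 excludes species 1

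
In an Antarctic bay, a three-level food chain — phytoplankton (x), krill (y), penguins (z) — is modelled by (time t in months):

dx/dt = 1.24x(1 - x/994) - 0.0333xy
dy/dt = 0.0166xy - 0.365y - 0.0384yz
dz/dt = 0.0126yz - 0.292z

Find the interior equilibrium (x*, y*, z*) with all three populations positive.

From dz/dt = 0: 0.0126y* = 0.292, so y* = 23.2.
From dx/dt = 0: 1.24(1 - x*/994) = 0.0333·23.2, giving x* = 994·(1 - 0.622) = 375.
From dy/dt = 0: 0.0166·375 - 0.365 = 0.0384z*, so z* = 5.87/0.0384 = 153.

x* ≈ 375, y* ≈ 23.2, z* ≈ 153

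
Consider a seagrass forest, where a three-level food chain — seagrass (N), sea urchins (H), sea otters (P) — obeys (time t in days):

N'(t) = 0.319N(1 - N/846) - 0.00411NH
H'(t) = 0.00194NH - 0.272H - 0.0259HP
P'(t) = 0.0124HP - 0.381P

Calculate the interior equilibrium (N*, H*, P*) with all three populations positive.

N* ≈ 511, H* ≈ 30.7, P* ≈ 27.8

From dP/dt = 0: 0.0124H* = 0.381, so H* = 30.7.
From dN/dt = 0: 0.319(1 - N*/846) = 0.00411·30.7, giving N* = 846·(1 - 0.396) = 511.
From dH/dt = 0: 0.00194·511 - 0.272 = 0.0259P*, so P* = 0.72/0.0259 = 27.8.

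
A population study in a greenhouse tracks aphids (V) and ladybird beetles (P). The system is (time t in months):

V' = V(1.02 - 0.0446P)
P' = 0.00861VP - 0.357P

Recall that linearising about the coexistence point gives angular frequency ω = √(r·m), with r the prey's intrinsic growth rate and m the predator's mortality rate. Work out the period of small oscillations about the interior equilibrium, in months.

Here r = 1.02 and m = 0.357, so r·m = 0.364.
ω = √0.364 = 0.603 per month, hence T = 2π/ω ≈ 10.4 months.

T ≈ 10.4 months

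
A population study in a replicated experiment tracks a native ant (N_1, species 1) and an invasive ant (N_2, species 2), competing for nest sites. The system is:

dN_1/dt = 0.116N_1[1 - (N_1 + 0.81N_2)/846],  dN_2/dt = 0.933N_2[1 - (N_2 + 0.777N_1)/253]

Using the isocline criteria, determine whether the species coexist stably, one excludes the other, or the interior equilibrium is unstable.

species 1 excludes species 2

Compare the nullcline intercepts: K1/α12 = 846/0.81 = 1040 > K2 = 253; K2/α21 = 253/0.777 = 326 < K1 = 846.
Since the inequalities point opposite ways, species 1 can invade but species 2 cannot.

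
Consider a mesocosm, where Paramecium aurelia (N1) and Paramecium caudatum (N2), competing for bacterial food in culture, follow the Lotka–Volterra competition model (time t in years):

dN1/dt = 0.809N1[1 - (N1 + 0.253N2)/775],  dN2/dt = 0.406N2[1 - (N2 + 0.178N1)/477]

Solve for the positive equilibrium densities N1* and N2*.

Setting both brackets to zero gives the nullclines N1 + 0.253N2 = 775 and 0.178N1 + N2 = 477.
Substituting N2 = 477 - 0.178N1 into the first: N1(1 - 0.253·0.178) = 775 - 0.253·477.
So N1* = 654/0.955 = 685, and then N2* = 477 - 0.178·685 = 355.

N1* ≈ 685, N2* ≈ 355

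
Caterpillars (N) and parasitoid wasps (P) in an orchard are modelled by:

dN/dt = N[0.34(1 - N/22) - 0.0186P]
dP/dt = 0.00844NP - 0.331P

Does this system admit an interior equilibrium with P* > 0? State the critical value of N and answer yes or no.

The predator equation gives dP/dt > 0 only when N > 0.331/0.00844 = 39.2.
Without the predator, N → K = 22. Since 22 < 39.2, the predator cannot invade.

Threshold N = 39.2; K < 39.2, so no, the predator goes extinct.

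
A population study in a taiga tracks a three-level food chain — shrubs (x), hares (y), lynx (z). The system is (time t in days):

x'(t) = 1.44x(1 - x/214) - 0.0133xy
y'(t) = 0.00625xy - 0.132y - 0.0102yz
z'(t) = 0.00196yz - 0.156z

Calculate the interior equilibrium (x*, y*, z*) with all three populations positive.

x* ≈ 56.7, y* ≈ 79.6, z* ≈ 21.8

From dz/dt = 0: 0.00196y* = 0.156, so y* = 79.6.
From dx/dt = 0: 1.44(1 - x*/214) = 0.0133·79.6, giving x* = 214·(1 - 0.735) = 56.7.
From dy/dt = 0: 0.00625·56.7 - 0.132 = 0.0102z*, so z* = 0.222/0.0102 = 21.8.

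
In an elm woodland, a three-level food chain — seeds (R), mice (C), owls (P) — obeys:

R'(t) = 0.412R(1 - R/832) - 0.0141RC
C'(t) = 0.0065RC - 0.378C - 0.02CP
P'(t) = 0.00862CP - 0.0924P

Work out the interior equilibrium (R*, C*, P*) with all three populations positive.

R* ≈ 527, C* ≈ 10.7, P* ≈ 152

From dP/dt = 0: 0.00862C* = 0.0924, so C* = 10.7.
From dR/dt = 0: 0.412(1 - R*/832) = 0.0141·10.7, giving R* = 832·(1 - 0.367) = 527.
From dC/dt = 0: 0.0065·527 - 0.378 = 0.02P*, so P* = 3.05/0.02 = 152.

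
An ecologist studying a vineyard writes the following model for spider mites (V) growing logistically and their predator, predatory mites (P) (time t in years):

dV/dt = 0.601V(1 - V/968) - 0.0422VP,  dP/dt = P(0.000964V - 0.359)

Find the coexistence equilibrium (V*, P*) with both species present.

V* ≈ 372, P* ≈ 8.76

From dP/dt = 0 with P > 0: 0.000964V* = 0.359, so V* = 372.
Substitute into dV/dt = 0: 0.601(1 - 372/968) = 0.0422P*.
The bracket is 0.615, giving P* = 0.37/0.0422 = 8.76.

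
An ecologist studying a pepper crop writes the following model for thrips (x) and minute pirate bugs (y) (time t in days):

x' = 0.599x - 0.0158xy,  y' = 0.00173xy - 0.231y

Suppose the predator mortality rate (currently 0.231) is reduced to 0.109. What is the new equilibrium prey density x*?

x* ≈ 63

At the interior fixed point, setting dy/dt = 0 with y > 0 fixes x* = (predator death rate)/(xy coefficient) — independent of the other coefficients.
With the change, x* = 0.109/0.00173 = 63; it falls from 134.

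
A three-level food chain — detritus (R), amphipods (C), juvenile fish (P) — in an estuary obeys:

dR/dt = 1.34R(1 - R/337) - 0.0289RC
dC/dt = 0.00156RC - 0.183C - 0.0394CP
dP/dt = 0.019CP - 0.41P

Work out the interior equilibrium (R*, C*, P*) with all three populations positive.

R* ≈ 180, C* ≈ 21.6, P* ≈ 2.49

From dP/dt = 0: 0.019C* = 0.41, so C* = 21.6.
From dR/dt = 0: 1.34(1 - R*/337) = 0.0289·21.6, giving R* = 337·(1 - 0.465) = 180.
From dC/dt = 0: 0.00156·180 - 0.183 = 0.0394P*, so P* = 0.0981/0.0394 = 2.49.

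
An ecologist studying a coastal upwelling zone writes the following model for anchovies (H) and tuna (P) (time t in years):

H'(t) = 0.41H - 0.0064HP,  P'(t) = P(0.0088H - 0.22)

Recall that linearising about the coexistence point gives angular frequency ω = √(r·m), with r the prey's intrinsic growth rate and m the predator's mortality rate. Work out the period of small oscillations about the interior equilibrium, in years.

T ≈ 20.9 years

Here r = 0.41 and m = 0.22, so r·m = 0.0902.
ω = √0.0902 = 0.3 per year, hence T = 2π/ω ≈ 20.9 years.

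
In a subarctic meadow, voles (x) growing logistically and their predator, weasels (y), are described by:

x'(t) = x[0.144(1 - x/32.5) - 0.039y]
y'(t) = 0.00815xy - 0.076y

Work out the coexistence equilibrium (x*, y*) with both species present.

From dy/dt = 0 with y > 0: 0.00815x* = 0.076, so x* = 9.33.
Substitute into dx/dt = 0: 0.144(1 - 9.33/32.5) = 0.039y*.
The bracket is 0.713, giving y* = 0.103/0.039 = 2.63.

x* ≈ 9.33, y* ≈ 2.63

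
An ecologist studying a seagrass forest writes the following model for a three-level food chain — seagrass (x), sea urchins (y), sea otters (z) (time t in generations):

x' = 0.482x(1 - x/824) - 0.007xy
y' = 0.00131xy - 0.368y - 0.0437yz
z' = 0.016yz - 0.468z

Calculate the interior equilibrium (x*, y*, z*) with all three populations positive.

x* ≈ 474, y* ≈ 29.2, z* ≈ 5.79

From dz/dt = 0: 0.016y* = 0.468, so y* = 29.2.
From dx/dt = 0: 0.482(1 - x*/824) = 0.007·29.2, giving x* = 824·(1 - 0.425) = 474.
From dy/dt = 0: 0.00131·474 - 0.368 = 0.0437z*, so z* = 0.253/0.0437 = 5.79.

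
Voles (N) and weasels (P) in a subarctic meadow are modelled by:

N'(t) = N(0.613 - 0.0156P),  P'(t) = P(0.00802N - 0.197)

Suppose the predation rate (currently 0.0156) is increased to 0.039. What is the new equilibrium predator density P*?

At the interior fixed point, setting dN/dt = 0 with N > 0 fixes P* = (prey growth rate)/(NP coefficient) — independent of the other coefficients.
With the change, P* = 0.613/0.039 = 15.7; it falls from 39.3.

P* ≈ 15.7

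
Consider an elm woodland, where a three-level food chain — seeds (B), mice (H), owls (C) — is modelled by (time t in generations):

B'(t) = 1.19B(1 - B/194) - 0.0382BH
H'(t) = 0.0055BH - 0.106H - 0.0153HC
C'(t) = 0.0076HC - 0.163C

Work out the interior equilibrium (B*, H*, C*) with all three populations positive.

B* ≈ 60.4, H* ≈ 21.4, C* ≈ 14.8

From dC/dt = 0: 0.0076H* = 0.163, so H* = 21.4.
From dB/dt = 0: 1.19(1 - B*/194) = 0.0382·21.4, giving B* = 194·(1 - 0.688) = 60.4.
From dH/dt = 0: 0.0055·60.4 - 0.106 = 0.0153C*, so C* = 0.226/0.0153 = 14.8.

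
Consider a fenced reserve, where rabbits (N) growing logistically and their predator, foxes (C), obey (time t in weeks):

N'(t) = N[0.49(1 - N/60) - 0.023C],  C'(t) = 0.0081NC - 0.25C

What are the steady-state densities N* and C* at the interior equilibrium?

From dC/dt = 0 with C > 0: 0.0081N* = 0.25, so N* = 30.9.
Substitute into dN/dt = 0: 0.49(1 - 30.9/60) = 0.023C*.
The bracket is 0.486, giving C* = 0.238/0.023 = 10.3.

N* ≈ 30.9, C* ≈ 10.3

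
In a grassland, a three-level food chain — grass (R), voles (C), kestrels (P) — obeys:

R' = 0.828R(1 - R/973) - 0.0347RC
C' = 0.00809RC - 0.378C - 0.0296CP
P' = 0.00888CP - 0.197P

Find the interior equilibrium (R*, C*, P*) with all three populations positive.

From dP/dt = 0: 0.00888C* = 0.197, so C* = 22.2.
From dR/dt = 0: 0.828(1 - R*/973) = 0.0347·22.2, giving R* = 973·(1 - 0.93) = 68.4.
From dC/dt = 0: 0.00809·68.4 - 0.378 = 0.0296P*, so P* = 0.175/0.0296 = 5.92.

R* ≈ 68.4, C* ≈ 22.2, P* ≈ 5.92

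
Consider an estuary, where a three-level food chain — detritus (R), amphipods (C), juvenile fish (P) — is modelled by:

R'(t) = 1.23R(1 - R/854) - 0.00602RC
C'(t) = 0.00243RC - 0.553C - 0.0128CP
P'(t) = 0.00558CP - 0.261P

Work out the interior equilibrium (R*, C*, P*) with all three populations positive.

From dP/dt = 0: 0.00558C* = 0.261, so C* = 46.8.
From dR/dt = 0: 1.23(1 - R*/854) = 0.00602·46.8, giving R* = 854·(1 - 0.229) = 658.
From dC/dt = 0: 0.00243·658 - 0.553 = 0.0128P*, so P* = 1.05/0.0128 = 81.8.

R* ≈ 658, C* ≈ 46.8, P* ≈ 81.8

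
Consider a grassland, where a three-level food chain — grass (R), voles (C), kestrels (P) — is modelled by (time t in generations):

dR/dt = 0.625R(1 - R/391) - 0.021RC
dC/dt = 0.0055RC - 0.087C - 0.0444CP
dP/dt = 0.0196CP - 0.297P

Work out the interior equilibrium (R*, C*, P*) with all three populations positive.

R* ≈ 192, C* ≈ 15.2, P* ≈ 21.8

From dP/dt = 0: 0.0196C* = 0.297, so C* = 15.2.
From dR/dt = 0: 0.625(1 - R*/391) = 0.021·15.2, giving R* = 391·(1 - 0.509) = 192.
From dC/dt = 0: 0.0055·192 - 0.087 = 0.0444P*, so P* = 0.969/0.0444 = 21.8.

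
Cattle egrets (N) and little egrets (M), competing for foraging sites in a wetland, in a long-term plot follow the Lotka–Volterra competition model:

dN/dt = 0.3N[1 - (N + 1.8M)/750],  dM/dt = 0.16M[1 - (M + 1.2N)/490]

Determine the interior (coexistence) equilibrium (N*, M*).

Setting both brackets to zero gives the nullclines N + 1.8M = 750 and 1.2N + M = 490.
Substituting M = 490 - 1.2N into the first: N(1 - 1.8·1.2) = 750 - 1.8·490.
So N* = -132/-1.16 = 114, and then M* = 490 - 1.2·114 = 353.

N* ≈ 114, M* ≈ 353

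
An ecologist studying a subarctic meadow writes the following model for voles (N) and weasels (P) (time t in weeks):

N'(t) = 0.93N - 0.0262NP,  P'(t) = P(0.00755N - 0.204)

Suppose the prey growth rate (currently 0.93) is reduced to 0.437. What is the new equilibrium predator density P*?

At the interior fixed point, setting dN/dt = 0 with N > 0 fixes P* = (prey growth rate)/(NP coefficient) — independent of the other coefficients.
With the change, P* = 0.437/0.0262 = 16.7; it falls from 35.5.

P* ≈ 16.7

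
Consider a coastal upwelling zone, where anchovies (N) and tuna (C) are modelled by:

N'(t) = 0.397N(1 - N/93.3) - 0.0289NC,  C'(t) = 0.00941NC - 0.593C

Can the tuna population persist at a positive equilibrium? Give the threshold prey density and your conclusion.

Threshold N = 63; K > 63, so yes, the predator persists.

The predator equation gives dC/dt > 0 only when N > 0.593/0.00941 = 63.
Without the predator, N → K = 93.3. Since 93.3 > 63, the predator can invade and persist.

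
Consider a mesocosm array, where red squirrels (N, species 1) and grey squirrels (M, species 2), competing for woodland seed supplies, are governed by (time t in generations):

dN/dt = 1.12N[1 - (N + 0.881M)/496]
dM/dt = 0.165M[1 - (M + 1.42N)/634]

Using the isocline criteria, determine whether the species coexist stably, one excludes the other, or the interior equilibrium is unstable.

Compare the nullcline intercepts: K1/α12 = 496/0.881 = 563 < K2 = 634; K2/α21 = 634/1.42 = 446 < K1 = 496.
Since both are reversed, neither can invade when rare; the interior point is a saddle.

unstable coexistence (outcome depends on initial conditions)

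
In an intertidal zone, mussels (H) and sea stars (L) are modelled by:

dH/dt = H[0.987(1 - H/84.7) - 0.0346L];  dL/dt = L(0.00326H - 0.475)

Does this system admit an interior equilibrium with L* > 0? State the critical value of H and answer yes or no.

The predator equation gives dL/dt > 0 only when H > 0.475/0.00326 = 146.
Without the predator, H → K = 84.7. Since 84.7 < 146, the predator cannot invade.

Threshold H = 146; K < 146, so no, the predator goes extinct.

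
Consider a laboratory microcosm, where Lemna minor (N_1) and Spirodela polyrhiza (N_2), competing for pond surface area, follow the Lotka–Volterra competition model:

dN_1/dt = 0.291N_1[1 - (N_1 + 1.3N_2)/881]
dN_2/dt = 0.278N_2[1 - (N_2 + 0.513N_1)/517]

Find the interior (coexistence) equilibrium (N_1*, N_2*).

N_1* ≈ 627, N_2* ≈ 195

Setting both brackets to zero gives the nullclines N_1 + 1.3N_2 = 881 and 0.513N_1 + N_2 = 517.
Substituting N_2 = 517 - 0.513N_1 into the first: N_1(1 - 1.3·0.513) = 881 - 1.3·517.
So N_1* = 209/0.333 = 627, and then N_2* = 517 - 0.513·627 = 195.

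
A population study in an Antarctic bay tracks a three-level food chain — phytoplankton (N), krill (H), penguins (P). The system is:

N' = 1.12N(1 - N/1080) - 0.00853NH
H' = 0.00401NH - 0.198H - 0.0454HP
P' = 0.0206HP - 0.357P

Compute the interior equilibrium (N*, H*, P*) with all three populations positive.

N* ≈ 937, H* ≈ 17.3, P* ≈ 78.4

From dP/dt = 0: 0.0206H* = 0.357, so H* = 17.3.
From dN/dt = 0: 1.12(1 - N*/1080) = 0.00853·17.3, giving N* = 1080·(1 - 0.132) = 937.
From dH/dt = 0: 0.00401·937 - 0.198 = 0.0454P*, so P* = 3.56/0.0454 = 78.4.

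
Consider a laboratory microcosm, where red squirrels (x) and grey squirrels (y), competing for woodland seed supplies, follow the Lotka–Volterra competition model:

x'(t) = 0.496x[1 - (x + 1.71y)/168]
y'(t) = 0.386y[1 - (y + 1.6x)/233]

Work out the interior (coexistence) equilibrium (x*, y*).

Setting both brackets to zero gives the nullclines x + 1.71y = 168 and 1.6x + y = 233.
Substituting y = 233 - 1.6x into the first: x(1 - 1.71·1.6) = 168 - 1.71·233.
So x* = -230/-1.74 = 133, and then y* = 233 - 1.6·133 = 20.6.

x* ≈ 133, y* ≈ 20.6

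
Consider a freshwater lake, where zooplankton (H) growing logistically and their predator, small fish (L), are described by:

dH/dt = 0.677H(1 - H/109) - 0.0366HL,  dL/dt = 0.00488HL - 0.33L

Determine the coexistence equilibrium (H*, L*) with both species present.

H* ≈ 67.6, L* ≈ 7.02

From dL/dt = 0 with L > 0: 0.00488H* = 0.33, so H* = 67.6.
Substitute into dH/dt = 0: 0.677(1 - 67.6/109) = 0.0366L*.
The bracket is 0.38, giving L* = 0.257/0.0366 = 7.02.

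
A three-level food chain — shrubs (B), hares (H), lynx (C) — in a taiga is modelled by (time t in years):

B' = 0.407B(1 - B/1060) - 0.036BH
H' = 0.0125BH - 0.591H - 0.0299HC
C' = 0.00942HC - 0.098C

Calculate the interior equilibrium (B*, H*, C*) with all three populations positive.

B* ≈ 84.6, H* ≈ 10.4, C* ≈ 15.6

From dC/dt = 0: 0.00942H* = 0.098, so H* = 10.4.
From dB/dt = 0: 0.407(1 - B*/1060) = 0.036·10.4, giving B* = 1060·(1 - 0.92) = 84.6.
From dH/dt = 0: 0.0125·84.6 - 0.591 = 0.0299C*, so C* = 0.466/0.0299 = 15.6.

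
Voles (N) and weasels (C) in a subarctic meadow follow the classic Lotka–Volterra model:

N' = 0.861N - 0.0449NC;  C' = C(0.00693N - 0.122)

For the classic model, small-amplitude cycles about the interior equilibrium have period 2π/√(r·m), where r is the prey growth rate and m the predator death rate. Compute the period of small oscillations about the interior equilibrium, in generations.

Here r = 0.861 and m = 0.122, so r·m = 0.105.
ω = √0.105 = 0.324 per generation, hence T = 2π/ω ≈ 19.4 generations.

T ≈ 19.4 generations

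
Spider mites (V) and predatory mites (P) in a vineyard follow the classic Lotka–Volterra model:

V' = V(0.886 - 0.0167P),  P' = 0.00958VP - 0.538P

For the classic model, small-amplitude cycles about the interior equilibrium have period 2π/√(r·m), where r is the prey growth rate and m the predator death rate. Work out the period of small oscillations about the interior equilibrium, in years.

T ≈ 9.1 years

Here r = 0.886 and m = 0.538, so r·m = 0.477.
ω = √0.477 = 0.69 per year, hence T = 2π/ω ≈ 9.1 years.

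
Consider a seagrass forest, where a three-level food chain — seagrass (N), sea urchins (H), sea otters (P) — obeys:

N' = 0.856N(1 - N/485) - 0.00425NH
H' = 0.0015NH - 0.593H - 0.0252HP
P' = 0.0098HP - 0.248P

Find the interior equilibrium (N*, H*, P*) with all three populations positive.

N* ≈ 424, H* ≈ 25.3, P* ≈ 1.71

From dP/dt = 0: 0.0098H* = 0.248, so H* = 25.3.
From dN/dt = 0: 0.856(1 - N*/485) = 0.00425·25.3, giving N* = 485·(1 - 0.126) = 424.
From dH/dt = 0: 0.0015·424 - 0.593 = 0.0252P*, so P* = 0.0431/0.0252 = 1.71.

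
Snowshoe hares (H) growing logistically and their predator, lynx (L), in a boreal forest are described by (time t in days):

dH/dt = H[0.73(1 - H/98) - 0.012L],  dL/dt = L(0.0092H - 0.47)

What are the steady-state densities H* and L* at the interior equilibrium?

From dL/dt = 0 with L > 0: 0.0092H* = 0.47, so H* = 51.1.
Substitute into dH/dt = 0: 0.73(1 - 51.1/98) = 0.012L*.
The bracket is 0.479, giving L* = 0.349/0.012 = 29.1.

H* ≈ 51.1, L* ≈ 29.1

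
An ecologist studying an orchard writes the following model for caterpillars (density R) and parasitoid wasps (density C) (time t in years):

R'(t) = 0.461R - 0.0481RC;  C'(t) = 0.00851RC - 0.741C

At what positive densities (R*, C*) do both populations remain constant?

R* ≈ 87.1, C* ≈ 9.58

Set dC/dt = 0 with C > 0: 0.00851R - 0.741 = 0, so R* = 0.741/0.00851 = 87.1.
Set dR/dt = 0 with R > 0: 0.461 - 0.0481C = 0, so C* = 0.461/0.0481 = 9.58.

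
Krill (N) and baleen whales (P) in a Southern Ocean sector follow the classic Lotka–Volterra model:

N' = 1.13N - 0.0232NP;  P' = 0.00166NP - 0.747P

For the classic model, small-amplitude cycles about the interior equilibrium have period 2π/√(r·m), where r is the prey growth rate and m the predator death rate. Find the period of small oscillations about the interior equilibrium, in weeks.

T ≈ 6.84 weeks

Here r = 1.13 and m = 0.747, so r·m = 0.844.
ω = √0.844 = 0.919 per week, hence T = 2π/ω ≈ 6.84 weeks.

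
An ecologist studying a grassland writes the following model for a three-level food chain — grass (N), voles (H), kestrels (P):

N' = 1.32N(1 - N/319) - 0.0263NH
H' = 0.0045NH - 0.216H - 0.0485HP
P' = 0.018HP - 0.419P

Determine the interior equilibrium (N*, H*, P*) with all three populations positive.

N* ≈ 171, H* ≈ 23.3, P* ≈ 11.4

From dP/dt = 0: 0.018H* = 0.419, so H* = 23.3.
From dN/dt = 0: 1.32(1 - N*/319) = 0.0263·23.3, giving N* = 319·(1 - 0.464) = 171.
From dH/dt = 0: 0.0045·171 - 0.216 = 0.0485P*, so P* = 0.554/0.0485 = 11.4.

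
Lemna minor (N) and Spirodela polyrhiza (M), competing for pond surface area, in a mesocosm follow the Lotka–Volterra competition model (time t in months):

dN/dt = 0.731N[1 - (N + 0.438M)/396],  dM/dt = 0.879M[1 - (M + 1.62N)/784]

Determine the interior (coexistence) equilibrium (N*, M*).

Setting both brackets to zero gives the nullclines N + 0.438M = 396 and 1.62N + M = 784.
Substituting M = 784 - 1.62N into the first: N(1 - 0.438·1.62) = 396 - 0.438·784.
So N* = 52.6/0.29 = 181, and then M* = 784 - 1.62·181 = 491.

N* ≈ 181, M* ≈ 491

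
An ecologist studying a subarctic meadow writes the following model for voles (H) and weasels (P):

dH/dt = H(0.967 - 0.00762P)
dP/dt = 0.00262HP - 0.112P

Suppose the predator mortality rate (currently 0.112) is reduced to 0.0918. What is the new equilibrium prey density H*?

At the interior fixed point, setting dP/dt = 0 with P > 0 fixes H* = (predator death rate)/(HP coefficient) — independent of the other coefficients.
With the change, H* = 0.0918/0.00262 = 35; it falls from 42.7.

H* ≈ 35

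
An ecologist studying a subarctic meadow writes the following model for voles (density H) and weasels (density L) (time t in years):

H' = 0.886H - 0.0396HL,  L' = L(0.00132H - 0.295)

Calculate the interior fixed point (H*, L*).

H* ≈ 223, L* ≈ 22.4

Set dL/dt = 0 with L > 0: 0.00132H - 0.295 = 0, so H* = 0.295/0.00132 = 223.
Set dH/dt = 0 with H > 0: 0.886 - 0.0396L = 0, so L* = 0.886/0.0396 = 22.4.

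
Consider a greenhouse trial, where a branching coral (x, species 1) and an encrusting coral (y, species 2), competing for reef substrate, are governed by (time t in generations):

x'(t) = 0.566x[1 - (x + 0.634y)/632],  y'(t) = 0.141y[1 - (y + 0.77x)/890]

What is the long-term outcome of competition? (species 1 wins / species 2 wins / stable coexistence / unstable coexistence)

stable coexistence

Compare the nullcline intercepts: K1/α12 = 632/0.634 = 997 > K2 = 890; K2/α21 = 890/0.77 = 1160 > K1 = 632.
Since both inequalities hold, each species can invade when rare, so the interior equilibrium is stable.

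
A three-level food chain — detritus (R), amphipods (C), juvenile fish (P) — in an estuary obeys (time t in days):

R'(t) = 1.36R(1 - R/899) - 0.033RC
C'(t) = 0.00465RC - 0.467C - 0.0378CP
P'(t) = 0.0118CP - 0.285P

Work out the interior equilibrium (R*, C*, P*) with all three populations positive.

R* ≈ 372, C* ≈ 24.2, P* ≈ 33.4

From dP/dt = 0: 0.0118C* = 0.285, so C* = 24.2.
From dR/dt = 0: 1.36(1 - R*/899) = 0.033·24.2, giving R* = 899·(1 - 0.586) = 372.
From dC/dt = 0: 0.00465·372 - 0.467 = 0.0378P*, so P* = 1.26/0.0378 = 33.4.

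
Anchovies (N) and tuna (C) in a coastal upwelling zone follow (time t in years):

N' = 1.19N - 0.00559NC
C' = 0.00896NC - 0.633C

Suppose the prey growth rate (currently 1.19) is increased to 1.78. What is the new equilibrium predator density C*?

At the interior fixed point, setting dN/dt = 0 with N > 0 fixes C* = (prey growth rate)/(NC coefficient) — independent of the other coefficients.
With the change, C* = 1.78/0.00559 = 318; it rises from 213.

C* ≈ 318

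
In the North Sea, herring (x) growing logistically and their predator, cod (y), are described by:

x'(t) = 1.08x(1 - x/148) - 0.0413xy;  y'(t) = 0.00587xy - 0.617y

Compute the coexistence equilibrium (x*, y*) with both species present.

From dy/dt = 0 with y > 0: 0.00587x* = 0.617, so x* = 105.
Substitute into dx/dt = 0: 1.08(1 - 105/148) = 0.0413y*.
The bracket is 0.29, giving y* = 0.313/0.0413 = 7.58.

x* ≈ 105, y* ≈ 7.58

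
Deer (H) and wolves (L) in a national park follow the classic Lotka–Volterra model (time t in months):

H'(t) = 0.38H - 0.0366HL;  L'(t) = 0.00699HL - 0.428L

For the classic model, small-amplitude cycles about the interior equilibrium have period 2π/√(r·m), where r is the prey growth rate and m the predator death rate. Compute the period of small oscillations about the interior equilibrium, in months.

T ≈ 15.6 months

Here r = 0.38 and m = 0.428, so r·m = 0.163.
ω = √0.163 = 0.403 per month, hence T = 2π/ω ≈ 15.6 months.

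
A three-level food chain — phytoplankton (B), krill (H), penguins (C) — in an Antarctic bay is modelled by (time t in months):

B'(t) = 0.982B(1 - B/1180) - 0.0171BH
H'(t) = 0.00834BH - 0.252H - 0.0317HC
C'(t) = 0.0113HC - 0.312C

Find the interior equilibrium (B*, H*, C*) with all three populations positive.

From dC/dt = 0: 0.0113H* = 0.312, so H* = 27.6.
From dB/dt = 0: 0.982(1 - B*/1180) = 0.0171·27.6, giving B* = 1180·(1 - 0.481) = 613.
From dH/dt = 0: 0.00834·613 - 0.252 = 0.0317C*, so C* = 4.86/0.0317 = 153.

B* ≈ 613, H* ≈ 27.6, C* ≈ 153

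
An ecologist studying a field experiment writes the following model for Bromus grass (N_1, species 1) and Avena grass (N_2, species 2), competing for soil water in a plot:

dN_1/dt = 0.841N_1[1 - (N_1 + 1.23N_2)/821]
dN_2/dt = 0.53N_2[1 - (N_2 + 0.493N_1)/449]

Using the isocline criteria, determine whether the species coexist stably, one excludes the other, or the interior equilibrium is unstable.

stable coexistence

Compare the nullcline intercepts: K1/α12 = 821/1.23 = 667 > K2 = 449; K2/α21 = 449/0.493 = 911 > K1 = 821.
Since both inequalities hold, each species can invade when rare, so the interior equilibrium is stable.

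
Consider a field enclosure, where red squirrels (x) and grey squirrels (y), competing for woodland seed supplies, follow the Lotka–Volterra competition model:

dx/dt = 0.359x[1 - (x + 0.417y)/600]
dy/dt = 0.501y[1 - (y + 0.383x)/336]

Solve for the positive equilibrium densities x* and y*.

Setting both brackets to zero gives the nullclines x + 0.417y = 600 and 0.383x + y = 336.
Substituting y = 336 - 0.383x into the first: x(1 - 0.417·0.383) = 600 - 0.417·336.
So x* = 460/0.84 = 547, and then y* = 336 - 0.383·547 = 126.

x* ≈ 547, y* ≈ 126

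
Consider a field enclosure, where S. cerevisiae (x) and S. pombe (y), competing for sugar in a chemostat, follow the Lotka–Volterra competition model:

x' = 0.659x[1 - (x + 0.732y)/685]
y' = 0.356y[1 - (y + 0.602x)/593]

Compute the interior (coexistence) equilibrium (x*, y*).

Setting both brackets to zero gives the nullclines x + 0.732y = 685 and 0.602x + y = 593.
Substituting y = 593 - 0.602x into the first: x(1 - 0.732·0.602) = 685 - 0.732·593.
So x* = 251/0.559 = 449, and then y* = 593 - 0.602·449 = 323.

x* ≈ 449, y* ≈ 323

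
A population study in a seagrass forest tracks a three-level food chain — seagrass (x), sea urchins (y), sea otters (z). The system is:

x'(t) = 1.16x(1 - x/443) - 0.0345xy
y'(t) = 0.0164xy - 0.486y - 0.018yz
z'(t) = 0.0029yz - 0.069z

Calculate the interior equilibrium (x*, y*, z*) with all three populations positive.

x* ≈ 130, y* ≈ 23.8, z* ≈ 91

From dz/dt = 0: 0.0029y* = 0.069, so y* = 23.8.
From dx/dt = 0: 1.16(1 - x*/443) = 0.0345·23.8, giving x* = 443·(1 - 0.708) = 130.
From dy/dt = 0: 0.0164·130 - 0.486 = 0.018z*, so z* = 1.64/0.018 = 91.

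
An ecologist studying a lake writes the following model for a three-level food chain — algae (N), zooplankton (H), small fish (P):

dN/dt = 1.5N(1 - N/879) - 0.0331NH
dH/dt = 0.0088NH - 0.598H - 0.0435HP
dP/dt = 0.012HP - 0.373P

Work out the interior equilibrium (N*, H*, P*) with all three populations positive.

From dP/dt = 0: 0.012H* = 0.373, so H* = 31.1.
From dN/dt = 0: 1.5(1 - N*/879) = 0.0331·31.1, giving N* = 879·(1 - 0.686) = 276.
From dH/dt = 0: 0.0088·276 - 0.598 = 0.0435P*, so P* = 1.83/0.0435 = 42.1.

N* ≈ 276, H* ≈ 31.1, P* ≈ 42.1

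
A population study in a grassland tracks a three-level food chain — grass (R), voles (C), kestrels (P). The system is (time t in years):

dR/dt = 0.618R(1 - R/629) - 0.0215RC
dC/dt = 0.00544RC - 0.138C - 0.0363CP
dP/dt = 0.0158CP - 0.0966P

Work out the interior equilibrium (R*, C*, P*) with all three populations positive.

R* ≈ 495, C* ≈ 6.11, P* ≈ 70.4

From dP/dt = 0: 0.0158C* = 0.0966, so C* = 6.11.
From dR/dt = 0: 0.618(1 - R*/629) = 0.0215·6.11, giving R* = 629·(1 - 0.213) = 495.
From dC/dt = 0: 0.00544·495 - 0.138 = 0.0363P*, so P* = 2.56/0.0363 = 70.4.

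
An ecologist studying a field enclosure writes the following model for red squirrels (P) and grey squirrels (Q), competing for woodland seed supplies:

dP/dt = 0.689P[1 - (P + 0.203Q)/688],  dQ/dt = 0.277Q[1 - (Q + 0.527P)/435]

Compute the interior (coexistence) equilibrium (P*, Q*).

P* ≈ 672, Q* ≈ 81.1

Setting both brackets to zero gives the nullclines P + 0.203Q = 688 and 0.527P + Q = 435.
Substituting Q = 435 - 0.527P into the first: P(1 - 0.203·0.527) = 688 - 0.203·435.
So P* = 600/0.893 = 672, and then Q* = 435 - 0.527·672 = 81.1.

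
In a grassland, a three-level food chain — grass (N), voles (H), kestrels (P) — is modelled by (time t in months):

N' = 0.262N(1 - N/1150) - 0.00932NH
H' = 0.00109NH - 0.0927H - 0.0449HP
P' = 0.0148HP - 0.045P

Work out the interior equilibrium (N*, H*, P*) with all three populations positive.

N* ≈ 1030, H* ≈ 3.04, P* ≈ 22.8

From dP/dt = 0: 0.0148H* = 0.045, so H* = 3.04.
From dN/dt = 0: 0.262(1 - N*/1150) = 0.00932·3.04, giving N* = 1150·(1 - 0.108) = 1030.
From dH/dt = 0: 0.00109·1030 - 0.0927 = 0.0449P*, so P* = 1.03/0.0449 = 22.8.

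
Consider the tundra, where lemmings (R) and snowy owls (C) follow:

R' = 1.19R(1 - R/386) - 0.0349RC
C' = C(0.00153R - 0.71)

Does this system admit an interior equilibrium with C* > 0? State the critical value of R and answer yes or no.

Threshold R = 464; K < 464, so no, the predator goes extinct.

The predator equation gives dC/dt > 0 only when R > 0.71/0.00153 = 464.
Without the predator, R → K = 386. Since 386 < 464, the predator cannot invade.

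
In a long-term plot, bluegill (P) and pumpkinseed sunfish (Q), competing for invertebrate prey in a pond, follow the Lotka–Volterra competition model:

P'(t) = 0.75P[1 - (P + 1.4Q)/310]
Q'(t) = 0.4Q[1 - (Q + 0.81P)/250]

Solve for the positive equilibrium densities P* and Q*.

P* ≈ 299, Q* ≈ 8.21

Setting both brackets to zero gives the nullclines P + 1.4Q = 310 and 0.81P + Q = 250.
Substituting Q = 250 - 0.81P into the first: P(1 - 1.4·0.81) = 310 - 1.4·250.
So P* = -40/-0.134 = 299, and then Q* = 250 - 0.81·299 = 8.21.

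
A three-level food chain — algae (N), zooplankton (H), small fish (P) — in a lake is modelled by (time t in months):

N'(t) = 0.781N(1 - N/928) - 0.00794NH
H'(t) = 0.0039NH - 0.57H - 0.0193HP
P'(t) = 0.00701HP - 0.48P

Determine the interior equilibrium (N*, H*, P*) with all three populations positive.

From dP/dt = 0: 0.00701H* = 0.48, so H* = 68.5.
From dN/dt = 0: 0.781(1 - N*/928) = 0.00794·68.5, giving N* = 928·(1 - 0.696) = 282.
From dH/dt = 0: 0.0039·282 - 0.57 = 0.0193P*, so P* = 0.53/0.0193 = 27.4.

N* ≈ 282, H* ≈ 68.5, P* ≈ 27.4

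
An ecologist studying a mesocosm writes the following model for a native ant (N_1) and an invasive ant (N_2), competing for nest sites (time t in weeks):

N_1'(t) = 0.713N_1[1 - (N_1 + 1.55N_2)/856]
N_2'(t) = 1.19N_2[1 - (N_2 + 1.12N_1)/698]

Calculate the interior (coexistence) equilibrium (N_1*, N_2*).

N_1* ≈ 307, N_2* ≈ 354

Setting both brackets to zero gives the nullclines N_1 + 1.55N_2 = 856 and 1.12N_1 + N_2 = 698.
Substituting N_2 = 698 - 1.12N_1 into the first: N_1(1 - 1.55·1.12) = 856 - 1.55·698.
So N_1* = -226/-0.736 = 307, and then N_2* = 698 - 1.12·307 = 354.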